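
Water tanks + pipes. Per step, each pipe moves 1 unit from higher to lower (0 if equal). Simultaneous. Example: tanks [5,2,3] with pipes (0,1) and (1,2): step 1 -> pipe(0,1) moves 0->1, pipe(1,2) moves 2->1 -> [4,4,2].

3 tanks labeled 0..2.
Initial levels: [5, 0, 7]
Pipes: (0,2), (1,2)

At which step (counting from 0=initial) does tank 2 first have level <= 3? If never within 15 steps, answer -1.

Answer: -1

Derivation:
Step 1: flows [2->0,2->1] -> levels [6 1 5]
Step 2: flows [0->2,2->1] -> levels [5 2 5]
Step 3: flows [0=2,2->1] -> levels [5 3 4]
Step 4: flows [0->2,2->1] -> levels [4 4 4]
Step 5: flows [0=2,1=2] -> levels [4 4 4]
  -> stable; tank 2 stays at 4 > 3
Tank 2 never reaches <=3 within 15 steps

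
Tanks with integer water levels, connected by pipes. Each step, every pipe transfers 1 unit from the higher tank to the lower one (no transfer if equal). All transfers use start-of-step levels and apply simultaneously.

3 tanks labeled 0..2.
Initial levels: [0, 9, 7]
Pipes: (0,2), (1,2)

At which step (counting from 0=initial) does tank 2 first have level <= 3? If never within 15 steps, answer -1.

Answer: -1

Derivation:
Step 1: flows [2->0,1->2] -> levels [1 8 7]
Step 2: flows [2->0,1->2] -> levels [2 7 7]
Step 3: flows [2->0,1=2] -> levels [3 7 6]
Step 4: flows [2->0,1->2] -> levels [4 6 6]
Step 5: flows [2->0,1=2] -> levels [5 6 5]
Step 6: flows [0=2,1->2] -> levels [5 5 6]
Step 7: flows [2->0,2->1] -> levels [6 6 4]
Step 8: flows [0->2,1->2] -> levels [5 5 6]
  -> period-2 cycle (repeats step 6); tank 2 never drops to <=3
Tank 2 never reaches <=3 within 15 steps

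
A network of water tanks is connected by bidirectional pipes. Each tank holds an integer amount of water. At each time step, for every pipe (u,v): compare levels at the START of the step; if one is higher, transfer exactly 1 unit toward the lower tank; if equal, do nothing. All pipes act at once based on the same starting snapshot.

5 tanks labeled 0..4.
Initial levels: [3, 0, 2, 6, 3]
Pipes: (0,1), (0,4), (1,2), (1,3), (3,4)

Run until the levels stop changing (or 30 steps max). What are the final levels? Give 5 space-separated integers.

Answer: 4 1 3 4 2

Derivation:
Step 1: flows [0->1,0=4,2->1,3->1,3->4] -> levels [2 3 1 4 4]
Step 2: flows [1->0,4->0,1->2,3->1,3=4] -> levels [4 2 2 3 3]
Step 3: flows [0->1,0->4,1=2,3->1,3=4] -> levels [2 4 2 2 4]
Step 4: flows [1->0,4->0,1->2,1->3,4->3] -> levels [4 1 3 4 2]
Step 5: flows [0->1,0->4,2->1,3->1,3->4] -> levels [2 4 2 2 4]
  -> period-2 cycle: step 5 state = step 3 state; never stabilizes
  -> state at step 30: (30-3) mod 2 = 1, same as step 4 -> [4 1 3 4 2]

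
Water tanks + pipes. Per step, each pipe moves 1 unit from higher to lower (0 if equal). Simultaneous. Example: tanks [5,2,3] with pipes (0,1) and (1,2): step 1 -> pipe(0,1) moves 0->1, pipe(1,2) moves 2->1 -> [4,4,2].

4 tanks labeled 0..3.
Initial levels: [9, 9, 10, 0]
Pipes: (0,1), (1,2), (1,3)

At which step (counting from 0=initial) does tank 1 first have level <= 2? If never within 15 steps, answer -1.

Step 1: flows [0=1,2->1,1->3] -> levels [9 9 9 1]
Step 2: flows [0=1,1=2,1->3] -> levels [9 8 9 2]
Step 3: flows [0->1,2->1,1->3] -> levels [8 9 8 3]
Step 4: flows [1->0,1->2,1->3] -> levels [9 6 9 4]
Step 5: flows [0->1,2->1,1->3] -> levels [8 7 8 5]
Step 6: flows [0->1,2->1,1->3] -> levels [7 8 7 6]
Step 7: flows [1->0,1->2,1->3] -> levels [8 5 8 7]
Step 8: flows [0->1,2->1,3->1] -> levels [7 8 7 6]
  -> period-2 cycle (repeats step 6); tank 1 never drops to <=2
Tank 1 never reaches <=2 within 15 steps

Answer: -1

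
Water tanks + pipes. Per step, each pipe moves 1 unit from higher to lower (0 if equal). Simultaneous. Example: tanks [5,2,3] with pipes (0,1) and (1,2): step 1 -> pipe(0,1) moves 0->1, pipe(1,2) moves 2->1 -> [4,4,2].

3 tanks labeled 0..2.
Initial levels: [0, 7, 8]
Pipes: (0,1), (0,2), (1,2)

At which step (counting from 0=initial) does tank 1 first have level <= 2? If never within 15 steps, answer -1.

Step 1: flows [1->0,2->0,2->1] -> levels [2 7 6]
Step 2: flows [1->0,2->0,1->2] -> levels [4 5 6]
Step 3: flows [1->0,2->0,2->1] -> levels [6 5 4]
Step 4: flows [0->1,0->2,1->2] -> levels [4 5 6]
  -> period-2 cycle (repeats step 2); tank 1 never drops to <=2
Tank 1 never reaches <=2 within 15 steps

Answer: -1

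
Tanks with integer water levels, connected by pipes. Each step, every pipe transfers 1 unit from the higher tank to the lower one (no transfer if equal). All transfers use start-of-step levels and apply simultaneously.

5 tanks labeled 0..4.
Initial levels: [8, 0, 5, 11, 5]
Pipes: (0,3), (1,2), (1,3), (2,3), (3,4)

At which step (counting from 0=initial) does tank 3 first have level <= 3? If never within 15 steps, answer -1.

Answer: -1

Derivation:
Step 1: flows [3->0,2->1,3->1,3->2,3->4] -> levels [9 2 5 7 6]
Step 2: flows [0->3,2->1,3->1,3->2,3->4] -> levels [8 4 5 5 7]
Step 3: flows [0->3,2->1,3->1,2=3,4->3] -> levels [7 6 4 6 6]
Step 4: flows [0->3,1->2,1=3,3->2,3=4] -> levels [6 5 6 6 6]
Step 5: flows [0=3,2->1,3->1,2=3,3=4] -> levels [6 7 5 5 6]
Step 6: flows [0->3,1->2,1->3,2=3,4->3] -> levels [5 5 6 8 5]
Step 7: flows [3->0,2->1,3->1,3->2,3->4] -> levels [6 7 6 4 6]
Step 8: flows [0->3,1->2,1->3,2->3,4->3] -> levels [5 5 6 8 5]
  -> period-2 cycle (repeats step 6); tank 3 never drops to <=3
Tank 3 never reaches <=3 within 15 steps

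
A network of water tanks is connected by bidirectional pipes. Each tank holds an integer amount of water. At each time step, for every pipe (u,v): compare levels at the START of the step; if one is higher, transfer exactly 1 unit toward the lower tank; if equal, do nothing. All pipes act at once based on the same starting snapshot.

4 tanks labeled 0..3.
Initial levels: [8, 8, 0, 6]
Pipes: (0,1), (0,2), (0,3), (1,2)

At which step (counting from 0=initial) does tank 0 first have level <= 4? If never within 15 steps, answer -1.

Answer: 3

Derivation:
Step 1: flows [0=1,0->2,0->3,1->2] -> levels [6 7 2 7]
Step 2: flows [1->0,0->2,3->0,1->2] -> levels [7 5 4 6]
Step 3: flows [0->1,0->2,0->3,1->2] -> levels [4 5 6 7]
Tank 0 first reaches <=4 at step 3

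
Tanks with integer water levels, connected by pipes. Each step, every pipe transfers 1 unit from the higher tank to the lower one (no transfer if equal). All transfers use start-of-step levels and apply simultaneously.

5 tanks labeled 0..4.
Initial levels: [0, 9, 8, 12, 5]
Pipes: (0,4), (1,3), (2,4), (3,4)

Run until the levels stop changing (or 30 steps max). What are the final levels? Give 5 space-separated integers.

Step 1: flows [4->0,3->1,2->4,3->4] -> levels [1 10 7 10 6]
Step 2: flows [4->0,1=3,2->4,3->4] -> levels [2 10 6 9 7]
Step 3: flows [4->0,1->3,4->2,3->4] -> levels [3 9 7 9 6]
Step 4: flows [4->0,1=3,2->4,3->4] -> levels [4 9 6 8 7]
Step 5: flows [4->0,1->3,4->2,3->4] -> levels [5 8 7 8 6]
Step 6: flows [4->0,1=3,2->4,3->4] -> levels [6 8 6 7 7]
Step 7: flows [4->0,1->3,4->2,3=4] -> levels [7 7 7 8 5]
Step 8: flows [0->4,3->1,2->4,3->4] -> levels [6 8 6 6 8]
Step 9: flows [4->0,1->3,4->2,4->3] -> levels [7 7 7 8 5]
  -> period-2 cycle: step 9 state = step 7 state; never stabilizes
  -> state at step 30: (30-7) mod 2 = 1, same as step 8 -> [6 8 6 6 8]

Answer: 6 8 6 6 8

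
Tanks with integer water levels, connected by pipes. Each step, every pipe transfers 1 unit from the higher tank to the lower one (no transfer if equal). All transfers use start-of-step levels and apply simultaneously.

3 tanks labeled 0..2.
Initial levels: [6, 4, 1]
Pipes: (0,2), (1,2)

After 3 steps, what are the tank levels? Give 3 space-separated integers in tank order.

Step 1: flows [0->2,1->2] -> levels [5 3 3]
Step 2: flows [0->2,1=2] -> levels [4 3 4]
Step 3: flows [0=2,2->1] -> levels [4 4 3]

Answer: 4 4 3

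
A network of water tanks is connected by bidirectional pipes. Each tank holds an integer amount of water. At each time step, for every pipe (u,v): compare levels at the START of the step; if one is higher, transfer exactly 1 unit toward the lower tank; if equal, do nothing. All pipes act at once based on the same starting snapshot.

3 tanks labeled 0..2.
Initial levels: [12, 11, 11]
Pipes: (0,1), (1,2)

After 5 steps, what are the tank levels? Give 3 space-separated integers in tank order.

Step 1: flows [0->1,1=2] -> levels [11 12 11]
Step 2: flows [1->0,1->2] -> levels [12 10 12]
Step 3: flows [0->1,2->1] -> levels [11 12 11]
  -> period-2 cycle: step 3 state = step 1 state
  -> state at step 5: (5-1) mod 2 = 0, same as step 1 -> [11 12 11]

Answer: 11 12 11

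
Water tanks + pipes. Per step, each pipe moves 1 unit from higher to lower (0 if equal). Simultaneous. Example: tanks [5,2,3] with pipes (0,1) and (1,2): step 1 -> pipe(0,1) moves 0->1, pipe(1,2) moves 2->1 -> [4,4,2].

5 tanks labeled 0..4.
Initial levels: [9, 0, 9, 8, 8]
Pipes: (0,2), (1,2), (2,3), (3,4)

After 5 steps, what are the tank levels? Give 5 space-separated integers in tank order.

Step 1: flows [0=2,2->1,2->3,3=4] -> levels [9 1 7 9 8]
Step 2: flows [0->2,2->1,3->2,3->4] -> levels [8 2 8 7 9]
Step 3: flows [0=2,2->1,2->3,4->3] -> levels [8 3 6 9 8]
Step 4: flows [0->2,2->1,3->2,3->4] -> levels [7 4 7 7 9]
Step 5: flows [0=2,2->1,2=3,4->3] -> levels [7 5 6 8 8]

Answer: 7 5 6 8 8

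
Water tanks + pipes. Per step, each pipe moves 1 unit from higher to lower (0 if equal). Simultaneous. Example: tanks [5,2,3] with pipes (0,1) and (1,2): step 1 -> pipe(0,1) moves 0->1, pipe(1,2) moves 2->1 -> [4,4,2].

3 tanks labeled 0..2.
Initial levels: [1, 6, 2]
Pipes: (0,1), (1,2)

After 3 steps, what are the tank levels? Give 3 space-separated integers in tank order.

Answer: 2 4 3

Derivation:
Step 1: flows [1->0,1->2] -> levels [2 4 3]
Step 2: flows [1->0,1->2] -> levels [3 2 4]
Step 3: flows [0->1,2->1] -> levels [2 4 3]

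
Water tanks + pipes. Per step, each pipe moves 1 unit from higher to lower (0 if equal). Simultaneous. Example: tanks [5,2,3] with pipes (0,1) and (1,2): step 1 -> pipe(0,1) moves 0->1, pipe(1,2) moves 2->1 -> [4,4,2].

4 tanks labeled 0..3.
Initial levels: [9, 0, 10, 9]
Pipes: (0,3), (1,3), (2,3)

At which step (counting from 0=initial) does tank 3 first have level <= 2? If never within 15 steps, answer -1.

Answer: -1

Derivation:
Step 1: flows [0=3,3->1,2->3] -> levels [9 1 9 9]
Step 2: flows [0=3,3->1,2=3] -> levels [9 2 9 8]
Step 3: flows [0->3,3->1,2->3] -> levels [8 3 8 9]
Step 4: flows [3->0,3->1,3->2] -> levels [9 4 9 6]
Step 5: flows [0->3,3->1,2->3] -> levels [8 5 8 7]
Step 6: flows [0->3,3->1,2->3] -> levels [7 6 7 8]
Step 7: flows [3->0,3->1,3->2] -> levels [8 7 8 5]
Step 8: flows [0->3,1->3,2->3] -> levels [7 6 7 8]
  -> period-2 cycle (repeats step 6); tank 3 never drops to <=2
Tank 3 never reaches <=2 within 15 steps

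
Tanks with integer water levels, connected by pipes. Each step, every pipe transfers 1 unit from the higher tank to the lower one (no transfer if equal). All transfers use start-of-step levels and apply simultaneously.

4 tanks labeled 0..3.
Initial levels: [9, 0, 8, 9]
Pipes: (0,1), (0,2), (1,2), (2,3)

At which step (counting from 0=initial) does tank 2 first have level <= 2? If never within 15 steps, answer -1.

Answer: -1

Derivation:
Step 1: flows [0->1,0->2,2->1,3->2] -> levels [7 2 9 8]
Step 2: flows [0->1,2->0,2->1,2->3] -> levels [7 4 6 9]
Step 3: flows [0->1,0->2,2->1,3->2] -> levels [5 6 7 8]
Step 4: flows [1->0,2->0,2->1,3->2] -> levels [7 6 6 7]
Step 5: flows [0->1,0->2,1=2,3->2] -> levels [5 7 8 6]
Step 6: flows [1->0,2->0,2->1,2->3] -> levels [7 7 5 7]
Step 7: flows [0=1,0->2,1->2,3->2] -> levels [6 6 8 6]
Step 8: flows [0=1,2->0,2->1,2->3] -> levels [7 7 5 7]
  -> period-2 cycle (repeats step 6); tank 2 never drops to <=2
Tank 2 never reaches <=2 within 15 steps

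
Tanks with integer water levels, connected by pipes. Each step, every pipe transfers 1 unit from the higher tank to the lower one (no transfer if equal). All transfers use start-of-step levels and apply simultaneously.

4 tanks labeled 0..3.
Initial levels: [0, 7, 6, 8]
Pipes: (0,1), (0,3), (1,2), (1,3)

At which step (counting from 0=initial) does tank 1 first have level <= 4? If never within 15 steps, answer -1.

Step 1: flows [1->0,3->0,1->2,3->1] -> levels [2 6 7 6]
Step 2: flows [1->0,3->0,2->1,1=3] -> levels [4 6 6 5]
Step 3: flows [1->0,3->0,1=2,1->3] -> levels [6 4 6 5]
Tank 1 first reaches <=4 at step 3

Answer: 3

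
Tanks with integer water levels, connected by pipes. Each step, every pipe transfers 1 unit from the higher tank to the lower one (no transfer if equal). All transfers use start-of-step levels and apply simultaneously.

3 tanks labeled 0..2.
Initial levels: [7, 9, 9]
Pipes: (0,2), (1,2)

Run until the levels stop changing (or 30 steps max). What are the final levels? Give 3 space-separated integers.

Step 1: flows [2->0,1=2] -> levels [8 9 8]
Step 2: flows [0=2,1->2] -> levels [8 8 9]
Step 3: flows [2->0,2->1] -> levels [9 9 7]
Step 4: flows [0->2,1->2] -> levels [8 8 9]
  -> period-2 cycle: step 4 state = step 2 state; never stabilizes
  -> state at step 30: (30-2) mod 2 = 0, same as step 2 -> [8 8 9]

Answer: 8 8 9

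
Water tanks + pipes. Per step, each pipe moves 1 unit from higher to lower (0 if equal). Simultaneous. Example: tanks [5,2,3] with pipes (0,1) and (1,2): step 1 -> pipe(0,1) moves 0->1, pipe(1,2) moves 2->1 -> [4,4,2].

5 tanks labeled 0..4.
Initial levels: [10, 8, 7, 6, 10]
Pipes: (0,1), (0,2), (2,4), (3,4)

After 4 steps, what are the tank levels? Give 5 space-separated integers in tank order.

Step 1: flows [0->1,0->2,4->2,4->3] -> levels [8 9 9 7 8]
Step 2: flows [1->0,2->0,2->4,4->3] -> levels [10 8 7 8 8]
Step 3: flows [0->1,0->2,4->2,3=4] -> levels [8 9 9 8 7]
Step 4: flows [1->0,2->0,2->4,3->4] -> levels [10 8 7 7 9]

Answer: 10 8 7 7 9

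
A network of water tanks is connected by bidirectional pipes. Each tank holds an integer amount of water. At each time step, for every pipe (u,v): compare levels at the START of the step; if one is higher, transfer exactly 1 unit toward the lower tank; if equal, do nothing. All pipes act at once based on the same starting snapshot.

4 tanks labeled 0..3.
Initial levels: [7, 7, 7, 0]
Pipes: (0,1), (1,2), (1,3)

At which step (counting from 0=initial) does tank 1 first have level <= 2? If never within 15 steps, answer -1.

Step 1: flows [0=1,1=2,1->3] -> levels [7 6 7 1]
Step 2: flows [0->1,2->1,1->3] -> levels [6 7 6 2]
Step 3: flows [1->0,1->2,1->3] -> levels [7 4 7 3]
Step 4: flows [0->1,2->1,1->3] -> levels [6 5 6 4]
Step 5: flows [0->1,2->1,1->3] -> levels [5 6 5 5]
Step 6: flows [1->0,1->2,1->3] -> levels [6 3 6 6]
Step 7: flows [0->1,2->1,3->1] -> levels [5 6 5 5]
  -> period-2 cycle (repeats step 5); tank 1 never drops to <=2
Tank 1 never reaches <=2 within 15 steps

Answer: -1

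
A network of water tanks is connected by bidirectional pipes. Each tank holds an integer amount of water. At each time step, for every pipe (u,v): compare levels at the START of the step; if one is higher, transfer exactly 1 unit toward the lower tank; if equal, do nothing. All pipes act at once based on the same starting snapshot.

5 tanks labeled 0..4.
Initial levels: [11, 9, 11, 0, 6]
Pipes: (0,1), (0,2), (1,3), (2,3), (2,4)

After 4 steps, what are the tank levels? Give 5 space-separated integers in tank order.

Answer: 7 7 8 8 7

Derivation:
Step 1: flows [0->1,0=2,1->3,2->3,2->4] -> levels [10 9 9 2 7]
Step 2: flows [0->1,0->2,1->3,2->3,2->4] -> levels [8 9 8 4 8]
Step 3: flows [1->0,0=2,1->3,2->3,2=4] -> levels [9 7 7 6 8]
Step 4: flows [0->1,0->2,1->3,2->3,4->2] -> levels [7 7 8 8 7]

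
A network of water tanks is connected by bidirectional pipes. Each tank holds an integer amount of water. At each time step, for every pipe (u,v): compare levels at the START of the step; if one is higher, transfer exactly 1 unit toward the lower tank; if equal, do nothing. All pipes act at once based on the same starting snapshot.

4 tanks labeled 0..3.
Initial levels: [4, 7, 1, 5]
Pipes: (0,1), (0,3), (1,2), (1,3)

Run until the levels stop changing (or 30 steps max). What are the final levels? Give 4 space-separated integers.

Step 1: flows [1->0,3->0,1->2,1->3] -> levels [6 4 2 5]
Step 2: flows [0->1,0->3,1->2,3->1] -> levels [4 5 3 5]
Step 3: flows [1->0,3->0,1->2,1=3] -> levels [6 3 4 4]
Step 4: flows [0->1,0->3,2->1,3->1] -> levels [4 6 3 4]
Step 5: flows [1->0,0=3,1->2,1->3] -> levels [5 3 4 5]
Step 6: flows [0->1,0=3,2->1,3->1] -> levels [4 6 3 4]
  -> period-2 cycle: step 6 state = step 4 state; never stabilizes
  -> state at step 30: (30-4) mod 2 = 0, same as step 4 -> [4 6 3 4]

Answer: 4 6 3 4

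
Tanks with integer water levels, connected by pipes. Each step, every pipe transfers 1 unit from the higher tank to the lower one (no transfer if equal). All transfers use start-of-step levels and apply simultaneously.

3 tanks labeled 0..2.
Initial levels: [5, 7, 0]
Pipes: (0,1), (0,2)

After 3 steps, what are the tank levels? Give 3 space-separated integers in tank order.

Answer: 4 5 3

Derivation:
Step 1: flows [1->0,0->2] -> levels [5 6 1]
Step 2: flows [1->0,0->2] -> levels [5 5 2]
Step 3: flows [0=1,0->2] -> levels [4 5 3]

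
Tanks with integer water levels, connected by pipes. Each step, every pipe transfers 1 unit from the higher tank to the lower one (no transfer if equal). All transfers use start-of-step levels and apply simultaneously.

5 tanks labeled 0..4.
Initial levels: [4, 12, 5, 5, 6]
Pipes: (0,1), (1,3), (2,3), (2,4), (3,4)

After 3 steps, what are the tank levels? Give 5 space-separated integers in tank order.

Answer: 7 6 6 7 6

Derivation:
Step 1: flows [1->0,1->3,2=3,4->2,4->3] -> levels [5 10 6 7 4]
Step 2: flows [1->0,1->3,3->2,2->4,3->4] -> levels [6 8 6 6 6]
Step 3: flows [1->0,1->3,2=3,2=4,3=4] -> levels [7 6 6 7 6]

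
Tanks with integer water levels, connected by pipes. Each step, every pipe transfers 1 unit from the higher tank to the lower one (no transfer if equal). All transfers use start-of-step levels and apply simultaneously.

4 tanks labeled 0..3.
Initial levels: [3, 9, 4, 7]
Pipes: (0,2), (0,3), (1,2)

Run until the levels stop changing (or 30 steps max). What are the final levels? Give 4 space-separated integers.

Step 1: flows [2->0,3->0,1->2] -> levels [5 8 4 6]
Step 2: flows [0->2,3->0,1->2] -> levels [5 7 6 5]
Step 3: flows [2->0,0=3,1->2] -> levels [6 6 6 5]
Step 4: flows [0=2,0->3,1=2] -> levels [5 6 6 6]
Step 5: flows [2->0,3->0,1=2] -> levels [7 6 5 5]
Step 6: flows [0->2,0->3,1->2] -> levels [5 5 7 6]
Step 7: flows [2->0,3->0,2->1] -> levels [7 6 5 5]
  -> period-2 cycle: step 7 state = step 5 state; never stabilizes
  -> state at step 30: (30-5) mod 2 = 1, same as step 6 -> [5 5 7 6]

Answer: 5 5 7 6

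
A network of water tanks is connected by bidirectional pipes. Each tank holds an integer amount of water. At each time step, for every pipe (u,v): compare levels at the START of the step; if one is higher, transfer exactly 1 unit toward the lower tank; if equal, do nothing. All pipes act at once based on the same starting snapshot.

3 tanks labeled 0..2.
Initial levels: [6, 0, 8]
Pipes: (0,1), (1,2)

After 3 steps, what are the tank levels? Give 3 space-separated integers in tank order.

Answer: 4 5 5

Derivation:
Step 1: flows [0->1,2->1] -> levels [5 2 7]
Step 2: flows [0->1,2->1] -> levels [4 4 6]
Step 3: flows [0=1,2->1] -> levels [4 5 5]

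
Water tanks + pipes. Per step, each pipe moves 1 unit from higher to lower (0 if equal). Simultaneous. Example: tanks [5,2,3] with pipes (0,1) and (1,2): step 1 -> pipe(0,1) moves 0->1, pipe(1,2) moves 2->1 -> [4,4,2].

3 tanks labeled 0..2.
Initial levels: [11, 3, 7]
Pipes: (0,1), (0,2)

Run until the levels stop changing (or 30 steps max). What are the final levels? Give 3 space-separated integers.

Answer: 7 7 7

Derivation:
Step 1: flows [0->1,0->2] -> levels [9 4 8]
Step 2: flows [0->1,0->2] -> levels [7 5 9]
Step 3: flows [0->1,2->0] -> levels [7 6 8]
Step 4: flows [0->1,2->0] -> levels [7 7 7]
Step 5: flows [0=1,0=2] -> levels [7 7 7]
  -> stable (no change)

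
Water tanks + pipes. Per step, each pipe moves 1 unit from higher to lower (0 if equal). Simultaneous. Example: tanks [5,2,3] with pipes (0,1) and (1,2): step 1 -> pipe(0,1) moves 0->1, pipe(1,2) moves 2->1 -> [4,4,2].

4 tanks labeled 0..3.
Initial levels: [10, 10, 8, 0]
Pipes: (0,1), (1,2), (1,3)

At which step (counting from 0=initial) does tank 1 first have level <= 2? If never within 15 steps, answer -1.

Step 1: flows [0=1,1->2,1->3] -> levels [10 8 9 1]
Step 2: flows [0->1,2->1,1->3] -> levels [9 9 8 2]
Step 3: flows [0=1,1->2,1->3] -> levels [9 7 9 3]
Step 4: flows [0->1,2->1,1->3] -> levels [8 8 8 4]
Step 5: flows [0=1,1=2,1->3] -> levels [8 7 8 5]
Step 6: flows [0->1,2->1,1->3] -> levels [7 8 7 6]
Step 7: flows [1->0,1->2,1->3] -> levels [8 5 8 7]
Step 8: flows [0->1,2->1,3->1] -> levels [7 8 7 6]
  -> period-2 cycle (repeats step 6); tank 1 never drops to <=2
Tank 1 never reaches <=2 within 15 steps

Answer: -1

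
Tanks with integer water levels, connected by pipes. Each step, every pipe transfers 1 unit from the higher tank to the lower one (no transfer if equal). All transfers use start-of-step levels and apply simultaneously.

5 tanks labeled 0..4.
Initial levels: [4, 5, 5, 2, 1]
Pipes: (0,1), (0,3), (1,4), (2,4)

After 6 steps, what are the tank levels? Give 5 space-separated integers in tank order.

Step 1: flows [1->0,0->3,1->4,2->4] -> levels [4 3 4 3 3]
Step 2: flows [0->1,0->3,1=4,2->4] -> levels [2 4 3 4 4]
Step 3: flows [1->0,3->0,1=4,4->2] -> levels [4 3 4 3 3]
  -> period-2 cycle: step 3 state = step 1 state
  -> state at step 6: (6-1) mod 2 = 1, same as step 2 -> [2 4 3 4 4]

Answer: 2 4 3 4 4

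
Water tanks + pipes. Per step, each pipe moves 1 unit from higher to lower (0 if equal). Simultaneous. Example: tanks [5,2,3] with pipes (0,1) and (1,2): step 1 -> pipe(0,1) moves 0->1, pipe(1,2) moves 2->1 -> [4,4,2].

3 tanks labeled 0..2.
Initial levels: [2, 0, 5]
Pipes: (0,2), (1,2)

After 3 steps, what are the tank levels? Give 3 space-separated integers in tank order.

Answer: 2 2 3

Derivation:
Step 1: flows [2->0,2->1] -> levels [3 1 3]
Step 2: flows [0=2,2->1] -> levels [3 2 2]
Step 3: flows [0->2,1=2] -> levels [2 2 3]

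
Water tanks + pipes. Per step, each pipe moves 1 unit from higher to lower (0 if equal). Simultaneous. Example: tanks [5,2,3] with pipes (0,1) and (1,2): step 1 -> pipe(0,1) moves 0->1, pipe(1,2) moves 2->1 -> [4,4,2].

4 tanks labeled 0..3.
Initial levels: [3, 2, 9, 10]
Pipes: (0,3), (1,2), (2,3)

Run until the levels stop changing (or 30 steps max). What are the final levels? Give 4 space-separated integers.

Answer: 6 6 5 7

Derivation:
Step 1: flows [3->0,2->1,3->2] -> levels [4 3 9 8]
Step 2: flows [3->0,2->1,2->3] -> levels [5 4 7 8]
Step 3: flows [3->0,2->1,3->2] -> levels [6 5 7 6]
Step 4: flows [0=3,2->1,2->3] -> levels [6 6 5 7]
Step 5: flows [3->0,1->2,3->2] -> levels [7 5 7 5]
Step 6: flows [0->3,2->1,2->3] -> levels [6 6 5 7]
  -> period-2 cycle: step 6 state = step 4 state; never stabilizes
  -> state at step 30: (30-4) mod 2 = 0, same as step 4 -> [6 6 5 7]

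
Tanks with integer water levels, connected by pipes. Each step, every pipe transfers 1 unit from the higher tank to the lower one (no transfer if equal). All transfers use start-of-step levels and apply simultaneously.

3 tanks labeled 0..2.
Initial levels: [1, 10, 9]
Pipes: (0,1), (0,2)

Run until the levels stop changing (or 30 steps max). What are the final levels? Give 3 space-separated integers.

Answer: 6 7 7

Derivation:
Step 1: flows [1->0,2->0] -> levels [3 9 8]
Step 2: flows [1->0,2->0] -> levels [5 8 7]
Step 3: flows [1->0,2->0] -> levels [7 7 6]
Step 4: flows [0=1,0->2] -> levels [6 7 7]
Step 5: flows [1->0,2->0] -> levels [8 6 6]
Step 6: flows [0->1,0->2] -> levels [6 7 7]
  -> period-2 cycle: step 6 state = step 4 state; never stabilizes
  -> state at step 30: (30-4) mod 2 = 0, same as step 4 -> [6 7 7]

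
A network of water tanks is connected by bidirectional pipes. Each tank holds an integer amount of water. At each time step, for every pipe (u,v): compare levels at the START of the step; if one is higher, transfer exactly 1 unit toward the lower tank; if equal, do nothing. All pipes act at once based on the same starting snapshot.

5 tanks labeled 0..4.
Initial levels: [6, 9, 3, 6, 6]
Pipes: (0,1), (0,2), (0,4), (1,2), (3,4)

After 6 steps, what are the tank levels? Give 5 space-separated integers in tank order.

Step 1: flows [1->0,0->2,0=4,1->2,3=4] -> levels [6 7 5 6 6]
Step 2: flows [1->0,0->2,0=4,1->2,3=4] -> levels [6 5 7 6 6]
Step 3: flows [0->1,2->0,0=4,2->1,3=4] -> levels [6 7 5 6 6]
  -> period-2 cycle: step 3 state = step 1 state
  -> state at step 6: (6-1) mod 2 = 1, same as step 2 -> [6 5 7 6 6]

Answer: 6 5 7 6 6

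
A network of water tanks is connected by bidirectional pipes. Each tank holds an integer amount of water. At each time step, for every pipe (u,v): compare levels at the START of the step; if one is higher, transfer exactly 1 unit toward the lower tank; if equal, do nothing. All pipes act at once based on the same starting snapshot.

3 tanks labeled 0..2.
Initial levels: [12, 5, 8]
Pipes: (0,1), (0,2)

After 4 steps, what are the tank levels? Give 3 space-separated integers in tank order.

Answer: 9 8 8

Derivation:
Step 1: flows [0->1,0->2] -> levels [10 6 9]
Step 2: flows [0->1,0->2] -> levels [8 7 10]
Step 3: flows [0->1,2->0] -> levels [8 8 9]
Step 4: flows [0=1,2->0] -> levels [9 8 8]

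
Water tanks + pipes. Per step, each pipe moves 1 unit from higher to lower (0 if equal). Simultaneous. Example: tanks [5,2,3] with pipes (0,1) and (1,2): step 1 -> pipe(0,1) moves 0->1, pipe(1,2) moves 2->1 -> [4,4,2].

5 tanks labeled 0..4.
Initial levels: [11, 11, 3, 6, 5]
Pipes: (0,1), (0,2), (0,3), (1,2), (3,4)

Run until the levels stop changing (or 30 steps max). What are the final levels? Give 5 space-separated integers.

Step 1: flows [0=1,0->2,0->3,1->2,3->4] -> levels [9 10 5 6 6]
Step 2: flows [1->0,0->2,0->3,1->2,3=4] -> levels [8 8 7 7 6]
Step 3: flows [0=1,0->2,0->3,1->2,3->4] -> levels [6 7 9 7 7]
Step 4: flows [1->0,2->0,3->0,2->1,3=4] -> levels [9 7 7 6 7]
Step 5: flows [0->1,0->2,0->3,1=2,4->3] -> levels [6 8 8 8 6]
Step 6: flows [1->0,2->0,3->0,1=2,3->4] -> levels [9 7 7 6 7]
  -> period-2 cycle: step 6 state = step 4 state; never stabilizes
  -> state at step 30: (30-4) mod 2 = 0, same as step 4 -> [9 7 7 6 7]

Answer: 9 7 7 6 7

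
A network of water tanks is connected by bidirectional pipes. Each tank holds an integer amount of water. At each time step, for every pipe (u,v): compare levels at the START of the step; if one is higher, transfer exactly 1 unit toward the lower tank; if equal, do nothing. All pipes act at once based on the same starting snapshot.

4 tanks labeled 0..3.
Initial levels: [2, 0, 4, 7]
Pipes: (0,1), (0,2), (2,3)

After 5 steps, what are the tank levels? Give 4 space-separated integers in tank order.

Step 1: flows [0->1,2->0,3->2] -> levels [2 1 4 6]
Step 2: flows [0->1,2->0,3->2] -> levels [2 2 4 5]
Step 3: flows [0=1,2->0,3->2] -> levels [3 2 4 4]
Step 4: flows [0->1,2->0,2=3] -> levels [3 3 3 4]
Step 5: flows [0=1,0=2,3->2] -> levels [3 3 4 3]

Answer: 3 3 4 3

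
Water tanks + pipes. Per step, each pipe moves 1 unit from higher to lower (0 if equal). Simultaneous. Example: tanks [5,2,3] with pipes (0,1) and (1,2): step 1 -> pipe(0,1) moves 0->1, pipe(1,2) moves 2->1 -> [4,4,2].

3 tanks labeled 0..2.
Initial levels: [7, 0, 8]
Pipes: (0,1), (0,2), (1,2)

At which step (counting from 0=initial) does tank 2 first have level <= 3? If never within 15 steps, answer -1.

Step 1: flows [0->1,2->0,2->1] -> levels [7 2 6]
Step 2: flows [0->1,0->2,2->1] -> levels [5 4 6]
Step 3: flows [0->1,2->0,2->1] -> levels [5 6 4]
Step 4: flows [1->0,0->2,1->2] -> levels [5 4 6]
  -> period-2 cycle (repeats step 2); tank 2 never drops to <=3
Tank 2 never reaches <=3 within 15 steps

Answer: -1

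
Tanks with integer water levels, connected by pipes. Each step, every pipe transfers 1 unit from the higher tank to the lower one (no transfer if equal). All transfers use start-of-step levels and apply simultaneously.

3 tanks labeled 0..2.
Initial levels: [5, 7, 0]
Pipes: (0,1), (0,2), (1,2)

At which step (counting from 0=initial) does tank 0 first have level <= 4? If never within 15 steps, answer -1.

Step 1: flows [1->0,0->2,1->2] -> levels [5 5 2]
Step 2: flows [0=1,0->2,1->2] -> levels [4 4 4]
Tank 0 first reaches <=4 at step 2

Answer: 2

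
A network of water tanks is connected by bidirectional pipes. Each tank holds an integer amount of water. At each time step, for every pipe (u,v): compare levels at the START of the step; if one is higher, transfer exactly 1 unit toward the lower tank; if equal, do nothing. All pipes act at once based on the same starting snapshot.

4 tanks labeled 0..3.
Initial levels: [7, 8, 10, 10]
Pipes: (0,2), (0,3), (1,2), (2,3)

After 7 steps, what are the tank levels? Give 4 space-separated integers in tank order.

Step 1: flows [2->0,3->0,2->1,2=3] -> levels [9 9 8 9]
Step 2: flows [0->2,0=3,1->2,3->2] -> levels [8 8 11 8]
Step 3: flows [2->0,0=3,2->1,2->3] -> levels [9 9 8 9]
  -> period-2 cycle: step 3 state = step 1 state
  -> state at step 7: (7-1) mod 2 = 0, same as step 1 -> [9 9 8 9]

Answer: 9 9 8 9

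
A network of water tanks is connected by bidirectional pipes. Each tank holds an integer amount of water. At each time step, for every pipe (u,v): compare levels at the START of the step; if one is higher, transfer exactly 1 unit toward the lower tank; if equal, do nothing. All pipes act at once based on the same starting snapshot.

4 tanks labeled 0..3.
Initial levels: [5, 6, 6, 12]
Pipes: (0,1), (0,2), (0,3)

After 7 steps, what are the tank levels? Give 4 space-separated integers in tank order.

Step 1: flows [1->0,2->0,3->0] -> levels [8 5 5 11]
Step 2: flows [0->1,0->2,3->0] -> levels [7 6 6 10]
Step 3: flows [0->1,0->2,3->0] -> levels [6 7 7 9]
Step 4: flows [1->0,2->0,3->0] -> levels [9 6 6 8]
Step 5: flows [0->1,0->2,0->3] -> levels [6 7 7 9]
  -> period-2 cycle: step 5 state = step 3 state
  -> state at step 7: (7-3) mod 2 = 0, same as step 3 -> [6 7 7 9]

Answer: 6 7 7 9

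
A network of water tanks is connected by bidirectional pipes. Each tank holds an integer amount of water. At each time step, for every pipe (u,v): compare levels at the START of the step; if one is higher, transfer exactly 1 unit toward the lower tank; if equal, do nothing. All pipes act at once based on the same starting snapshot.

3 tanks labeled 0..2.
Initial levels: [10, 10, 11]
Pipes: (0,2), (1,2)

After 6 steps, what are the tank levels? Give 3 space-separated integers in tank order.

Step 1: flows [2->0,2->1] -> levels [11 11 9]
Step 2: flows [0->2,1->2] -> levels [10 10 11]
  -> period-2 cycle: step 2 state = step 0 state
  -> state at step 6: (6-0) mod 2 = 0, same as step 0 -> [10 10 11]

Answer: 10 10 11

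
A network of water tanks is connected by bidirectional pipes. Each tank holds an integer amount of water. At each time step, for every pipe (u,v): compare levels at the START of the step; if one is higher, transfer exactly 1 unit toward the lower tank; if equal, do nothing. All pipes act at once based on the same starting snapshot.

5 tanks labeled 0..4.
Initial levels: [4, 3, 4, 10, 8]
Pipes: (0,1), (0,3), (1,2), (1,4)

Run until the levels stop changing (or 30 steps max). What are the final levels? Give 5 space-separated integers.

Answer: 7 4 6 6 6

Derivation:
Step 1: flows [0->1,3->0,2->1,4->1] -> levels [4 6 3 9 7]
Step 2: flows [1->0,3->0,1->2,4->1] -> levels [6 5 4 8 6]
Step 3: flows [0->1,3->0,1->2,4->1] -> levels [6 6 5 7 5]
Step 4: flows [0=1,3->0,1->2,1->4] -> levels [7 4 6 6 6]
Step 5: flows [0->1,0->3,2->1,4->1] -> levels [5 7 5 7 5]
Step 6: flows [1->0,3->0,1->2,1->4] -> levels [7 4 6 6 6]
  -> period-2 cycle: step 6 state = step 4 state; never stabilizes
  -> state at step 30: (30-4) mod 2 = 0, same as step 4 -> [7 4 6 6 6]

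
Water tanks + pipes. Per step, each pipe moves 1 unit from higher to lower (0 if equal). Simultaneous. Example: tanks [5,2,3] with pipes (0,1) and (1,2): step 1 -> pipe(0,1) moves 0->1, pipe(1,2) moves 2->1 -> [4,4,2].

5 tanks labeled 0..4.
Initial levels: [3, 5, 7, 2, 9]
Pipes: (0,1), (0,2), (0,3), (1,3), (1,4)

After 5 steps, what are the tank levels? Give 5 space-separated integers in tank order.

Answer: 4 5 5 6 6

Derivation:
Step 1: flows [1->0,2->0,0->3,1->3,4->1] -> levels [4 4 6 4 8]
Step 2: flows [0=1,2->0,0=3,1=3,4->1] -> levels [5 5 5 4 7]
Step 3: flows [0=1,0=2,0->3,1->3,4->1] -> levels [4 5 5 6 6]
Step 4: flows [1->0,2->0,3->0,3->1,4->1] -> levels [7 6 4 4 5]
Step 5: flows [0->1,0->2,0->3,1->3,1->4] -> levels [4 5 5 6 6]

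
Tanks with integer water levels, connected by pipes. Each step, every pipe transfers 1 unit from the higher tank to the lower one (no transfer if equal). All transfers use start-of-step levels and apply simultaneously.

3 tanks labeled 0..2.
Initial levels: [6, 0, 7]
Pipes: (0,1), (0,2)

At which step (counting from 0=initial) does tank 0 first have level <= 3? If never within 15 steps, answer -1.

Answer: 6

Derivation:
Step 1: flows [0->1,2->0] -> levels [6 1 6]
Step 2: flows [0->1,0=2] -> levels [5 2 6]
Step 3: flows [0->1,2->0] -> levels [5 3 5]
Step 4: flows [0->1,0=2] -> levels [4 4 5]
Step 5: flows [0=1,2->0] -> levels [5 4 4]
Step 6: flows [0->1,0->2] -> levels [3 5 5]
Tank 0 first reaches <=3 at step 6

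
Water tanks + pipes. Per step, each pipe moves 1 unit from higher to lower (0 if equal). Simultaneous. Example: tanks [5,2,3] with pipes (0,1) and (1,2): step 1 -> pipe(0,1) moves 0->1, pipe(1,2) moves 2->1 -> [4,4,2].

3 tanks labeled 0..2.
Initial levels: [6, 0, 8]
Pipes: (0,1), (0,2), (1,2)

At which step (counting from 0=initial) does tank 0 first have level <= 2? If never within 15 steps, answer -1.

Step 1: flows [0->1,2->0,2->1] -> levels [6 2 6]
Step 2: flows [0->1,0=2,2->1] -> levels [5 4 5]
Step 3: flows [0->1,0=2,2->1] -> levels [4 6 4]
Step 4: flows [1->0,0=2,1->2] -> levels [5 4 5]
  -> period-2 cycle (repeats step 2); tank 0 never drops to <=2
Tank 0 never reaches <=2 within 15 steps

Answer: -1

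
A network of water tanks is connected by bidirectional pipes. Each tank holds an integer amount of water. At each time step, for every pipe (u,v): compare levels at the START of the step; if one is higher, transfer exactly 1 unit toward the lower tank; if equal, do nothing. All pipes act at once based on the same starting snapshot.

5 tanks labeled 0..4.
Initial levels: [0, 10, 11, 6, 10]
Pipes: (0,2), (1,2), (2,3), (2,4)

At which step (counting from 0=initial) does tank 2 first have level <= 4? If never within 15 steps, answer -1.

Answer: -1

Derivation:
Step 1: flows [2->0,2->1,2->3,2->4] -> levels [1 11 7 7 11]
Step 2: flows [2->0,1->2,2=3,4->2] -> levels [2 10 8 7 10]
Step 3: flows [2->0,1->2,2->3,4->2] -> levels [3 9 8 8 9]
Step 4: flows [2->0,1->2,2=3,4->2] -> levels [4 8 9 8 8]
Step 5: flows [2->0,2->1,2->3,2->4] -> levels [5 9 5 9 9]
Step 6: flows [0=2,1->2,3->2,4->2] -> levels [5 8 8 8 8]
Step 7: flows [2->0,1=2,2=3,2=4] -> levels [6 8 7 8 8]
Step 8: flows [2->0,1->2,3->2,4->2] -> levels [7 7 9 7 7]
Step 9: flows [2->0,2->1,2->3,2->4] -> levels [8 8 5 8 8]
Step 10: flows [0->2,1->2,3->2,4->2] -> levels [7 7 9 7 7]
  -> period-2 cycle (repeats step 8); tank 2 never drops to <=4
Tank 2 never reaches <=4 within 15 steps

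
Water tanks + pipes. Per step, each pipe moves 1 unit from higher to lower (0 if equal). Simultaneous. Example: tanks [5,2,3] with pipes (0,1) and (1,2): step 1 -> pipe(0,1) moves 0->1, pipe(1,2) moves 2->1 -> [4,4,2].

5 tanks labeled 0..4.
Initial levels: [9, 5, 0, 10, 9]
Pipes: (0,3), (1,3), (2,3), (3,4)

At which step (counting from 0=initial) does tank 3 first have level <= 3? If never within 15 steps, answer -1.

Answer: -1

Derivation:
Step 1: flows [3->0,3->1,3->2,3->4] -> levels [10 6 1 6 10]
Step 2: flows [0->3,1=3,3->2,4->3] -> levels [9 6 2 7 9]
Step 3: flows [0->3,3->1,3->2,4->3] -> levels [8 7 3 7 8]
Step 4: flows [0->3,1=3,3->2,4->3] -> levels [7 7 4 8 7]
Step 5: flows [3->0,3->1,3->2,3->4] -> levels [8 8 5 4 8]
Step 6: flows [0->3,1->3,2->3,4->3] -> levels [7 7 4 8 7]
  -> period-2 cycle (repeats step 4); tank 3 never drops to <=3
Tank 3 never reaches <=3 within 15 steps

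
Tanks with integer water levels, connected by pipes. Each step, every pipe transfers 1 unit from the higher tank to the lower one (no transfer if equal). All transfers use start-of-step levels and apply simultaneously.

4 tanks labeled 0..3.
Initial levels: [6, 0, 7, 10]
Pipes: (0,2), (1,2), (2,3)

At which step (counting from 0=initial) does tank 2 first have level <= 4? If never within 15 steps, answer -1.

Answer: 5

Derivation:
Step 1: flows [2->0,2->1,3->2] -> levels [7 1 6 9]
Step 2: flows [0->2,2->1,3->2] -> levels [6 2 7 8]
Step 3: flows [2->0,2->1,3->2] -> levels [7 3 6 7]
Step 4: flows [0->2,2->1,3->2] -> levels [6 4 7 6]
Step 5: flows [2->0,2->1,2->3] -> levels [7 5 4 7]
Tank 2 first reaches <=4 at step 5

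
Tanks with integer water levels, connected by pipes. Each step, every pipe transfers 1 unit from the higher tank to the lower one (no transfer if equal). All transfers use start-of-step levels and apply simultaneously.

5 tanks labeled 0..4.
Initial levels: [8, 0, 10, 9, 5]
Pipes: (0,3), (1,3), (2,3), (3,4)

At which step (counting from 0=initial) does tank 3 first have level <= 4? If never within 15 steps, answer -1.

Answer: 4

Derivation:
Step 1: flows [3->0,3->1,2->3,3->4] -> levels [9 1 9 7 6]
Step 2: flows [0->3,3->1,2->3,3->4] -> levels [8 2 8 7 7]
Step 3: flows [0->3,3->1,2->3,3=4] -> levels [7 3 7 8 7]
Step 4: flows [3->0,3->1,3->2,3->4] -> levels [8 4 8 4 8]
Tank 3 first reaches <=4 at step 4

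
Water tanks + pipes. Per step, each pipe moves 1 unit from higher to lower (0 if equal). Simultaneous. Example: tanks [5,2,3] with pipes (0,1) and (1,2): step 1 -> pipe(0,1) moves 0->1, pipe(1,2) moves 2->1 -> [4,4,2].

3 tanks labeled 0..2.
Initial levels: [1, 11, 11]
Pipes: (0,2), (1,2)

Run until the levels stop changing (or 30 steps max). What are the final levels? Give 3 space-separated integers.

Step 1: flows [2->0,1=2] -> levels [2 11 10]
Step 2: flows [2->0,1->2] -> levels [3 10 10]
Step 3: flows [2->0,1=2] -> levels [4 10 9]
Step 4: flows [2->0,1->2] -> levels [5 9 9]
Step 5: flows [2->0,1=2] -> levels [6 9 8]
Step 6: flows [2->0,1->2] -> levels [7 8 8]
Step 7: flows [2->0,1=2] -> levels [8 8 7]
Step 8: flows [0->2,1->2] -> levels [7 7 9]
Step 9: flows [2->0,2->1] -> levels [8 8 7]
  -> period-2 cycle: step 9 state = step 7 state; never stabilizes
  -> state at step 30: (30-7) mod 2 = 1, same as step 8 -> [7 7 9]

Answer: 7 7 9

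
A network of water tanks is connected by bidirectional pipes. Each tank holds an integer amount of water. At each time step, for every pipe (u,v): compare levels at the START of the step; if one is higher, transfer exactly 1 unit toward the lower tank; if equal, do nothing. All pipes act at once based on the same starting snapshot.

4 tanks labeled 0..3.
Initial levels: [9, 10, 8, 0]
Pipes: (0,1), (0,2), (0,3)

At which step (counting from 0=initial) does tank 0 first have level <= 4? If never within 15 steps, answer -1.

Step 1: flows [1->0,0->2,0->3] -> levels [8 9 9 1]
Step 2: flows [1->0,2->0,0->3] -> levels [9 8 8 2]
Step 3: flows [0->1,0->2,0->3] -> levels [6 9 9 3]
Step 4: flows [1->0,2->0,0->3] -> levels [7 8 8 4]
Step 5: flows [1->0,2->0,0->3] -> levels [8 7 7 5]
Step 6: flows [0->1,0->2,0->3] -> levels [5 8 8 6]
Step 7: flows [1->0,2->0,3->0] -> levels [8 7 7 5]
  -> period-2 cycle (repeats step 5); tank 0 never drops to <=4
Tank 0 never reaches <=4 within 15 steps

Answer: -1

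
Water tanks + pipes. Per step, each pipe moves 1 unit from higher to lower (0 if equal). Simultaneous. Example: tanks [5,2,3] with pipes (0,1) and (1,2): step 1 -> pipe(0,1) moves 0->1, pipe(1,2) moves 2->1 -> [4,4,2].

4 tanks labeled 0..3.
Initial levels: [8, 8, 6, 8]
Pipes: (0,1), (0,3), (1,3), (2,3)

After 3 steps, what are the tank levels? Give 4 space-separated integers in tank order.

Answer: 8 8 8 6

Derivation:
Step 1: flows [0=1,0=3,1=3,3->2] -> levels [8 8 7 7]
Step 2: flows [0=1,0->3,1->3,2=3] -> levels [7 7 7 9]
Step 3: flows [0=1,3->0,3->1,3->2] -> levels [8 8 8 6]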